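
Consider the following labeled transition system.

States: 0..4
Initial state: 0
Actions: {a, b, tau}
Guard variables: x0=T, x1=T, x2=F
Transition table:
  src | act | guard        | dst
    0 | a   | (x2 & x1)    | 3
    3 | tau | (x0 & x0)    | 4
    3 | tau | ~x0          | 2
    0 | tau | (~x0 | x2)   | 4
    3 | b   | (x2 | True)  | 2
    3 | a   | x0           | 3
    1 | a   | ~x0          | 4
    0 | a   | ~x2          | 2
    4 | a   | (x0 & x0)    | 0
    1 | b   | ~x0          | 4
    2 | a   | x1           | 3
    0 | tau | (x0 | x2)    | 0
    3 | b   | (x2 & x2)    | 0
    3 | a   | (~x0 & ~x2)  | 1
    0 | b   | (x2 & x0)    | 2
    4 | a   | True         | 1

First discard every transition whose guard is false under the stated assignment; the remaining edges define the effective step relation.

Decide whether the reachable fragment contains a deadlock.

Answer: DEADLOCK at state 1

Working:
Reach set: {0,1,2,3,4}
  0: a→2  tau→0  [2 out]
  1: ∅  [deadlock]
  2: a→3  [1 out]
  3: a→3  b→2  tau→4  [3 out]
  4: a→0  a→1  [2 out]
witness 1: a·a·tau·a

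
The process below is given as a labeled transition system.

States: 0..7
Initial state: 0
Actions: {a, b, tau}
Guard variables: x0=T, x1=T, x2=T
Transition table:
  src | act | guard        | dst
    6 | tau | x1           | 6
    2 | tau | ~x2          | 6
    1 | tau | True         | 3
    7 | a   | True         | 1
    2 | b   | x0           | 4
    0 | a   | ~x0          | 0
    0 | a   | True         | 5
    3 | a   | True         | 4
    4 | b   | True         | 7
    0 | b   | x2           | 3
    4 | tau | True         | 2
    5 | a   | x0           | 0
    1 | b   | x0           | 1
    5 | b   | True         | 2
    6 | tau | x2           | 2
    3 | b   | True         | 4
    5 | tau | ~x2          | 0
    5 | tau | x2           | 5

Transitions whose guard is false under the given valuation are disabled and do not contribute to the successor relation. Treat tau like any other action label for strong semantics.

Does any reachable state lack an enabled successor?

Reachable = {0,1,2,3,4,5,7}
  0: a→5  b→3  [deg 2]
  1: b→1  tau→3  [deg 2]
  2: b→4  [deg 1]
  3: a→4  b→4  [deg 2]
  4: b→7  tau→2  [deg 2]
  5: a→0  b→2  tau→5  [deg 3]
  7: a→1  [deg 1]

Answer: DEADLOCK-FREE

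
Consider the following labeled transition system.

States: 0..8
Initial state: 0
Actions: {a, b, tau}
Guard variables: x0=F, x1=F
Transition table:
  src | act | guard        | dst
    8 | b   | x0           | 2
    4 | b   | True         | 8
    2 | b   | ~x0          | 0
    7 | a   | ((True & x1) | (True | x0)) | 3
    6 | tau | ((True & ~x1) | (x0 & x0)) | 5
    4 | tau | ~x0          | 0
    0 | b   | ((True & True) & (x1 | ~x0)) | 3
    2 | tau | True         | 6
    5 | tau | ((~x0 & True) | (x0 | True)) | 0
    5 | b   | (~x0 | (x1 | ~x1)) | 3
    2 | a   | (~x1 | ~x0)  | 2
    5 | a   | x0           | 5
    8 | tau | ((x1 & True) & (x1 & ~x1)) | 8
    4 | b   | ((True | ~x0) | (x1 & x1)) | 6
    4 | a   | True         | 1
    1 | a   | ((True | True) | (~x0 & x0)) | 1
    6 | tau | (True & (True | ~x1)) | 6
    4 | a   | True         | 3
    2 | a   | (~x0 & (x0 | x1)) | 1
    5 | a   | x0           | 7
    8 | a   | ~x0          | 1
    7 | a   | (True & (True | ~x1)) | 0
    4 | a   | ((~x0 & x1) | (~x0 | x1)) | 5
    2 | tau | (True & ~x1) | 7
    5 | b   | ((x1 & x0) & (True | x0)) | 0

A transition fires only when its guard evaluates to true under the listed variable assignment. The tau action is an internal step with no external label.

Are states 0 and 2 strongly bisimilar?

Compute ~ classes (split until stable):
  π0 = {{0,1,2,3,4,5,6,7,8}}
  π1 = {{0},{1,7,8},{2,4},{3},{5},{6}}
  π2 = {{0},{1,8},{2},{3},{4},{5},{6},{7}}
8 equivalence class(es) (converged in 3)
class of 0: {0}; class of 2: {2}

Answer: NOT BISIMILAR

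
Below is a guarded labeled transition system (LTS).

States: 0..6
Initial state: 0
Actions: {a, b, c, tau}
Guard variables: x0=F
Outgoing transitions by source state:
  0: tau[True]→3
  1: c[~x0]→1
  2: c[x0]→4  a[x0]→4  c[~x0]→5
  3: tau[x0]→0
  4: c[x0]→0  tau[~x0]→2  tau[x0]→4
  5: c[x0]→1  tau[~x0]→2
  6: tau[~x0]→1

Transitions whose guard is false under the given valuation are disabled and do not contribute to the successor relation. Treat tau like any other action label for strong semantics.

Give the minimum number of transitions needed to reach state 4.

Answer: UNREACHABLE

Analysis:
Layered search for 4:
  L0 = {0}
  L1 = {3}
4 never appears.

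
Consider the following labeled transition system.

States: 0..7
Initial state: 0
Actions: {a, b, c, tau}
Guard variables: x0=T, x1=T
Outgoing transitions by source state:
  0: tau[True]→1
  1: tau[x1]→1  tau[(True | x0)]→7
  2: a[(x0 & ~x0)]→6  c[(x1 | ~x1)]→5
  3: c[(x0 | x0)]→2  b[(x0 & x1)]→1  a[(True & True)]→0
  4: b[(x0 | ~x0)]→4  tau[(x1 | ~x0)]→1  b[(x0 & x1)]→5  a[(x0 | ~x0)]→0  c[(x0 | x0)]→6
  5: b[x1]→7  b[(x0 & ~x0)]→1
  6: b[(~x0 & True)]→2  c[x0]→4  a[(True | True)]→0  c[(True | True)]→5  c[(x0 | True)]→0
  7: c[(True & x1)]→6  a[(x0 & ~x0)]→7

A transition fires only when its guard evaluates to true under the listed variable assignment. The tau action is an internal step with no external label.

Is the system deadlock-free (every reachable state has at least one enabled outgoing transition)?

Answer: DEADLOCK-FREE

Analysis:
R = {0,1,4,5,6,7}
  0: tau→1  [1 out]
  1: tau→1  tau→7  [2 out]
  4: a→0  b→4  b→5  c→6  tau→1  [5 out]
  5: b→7  [1 out]
  6: a→0  c→0  c→4  c→5  [4 out]
  7: c→6  [1 out]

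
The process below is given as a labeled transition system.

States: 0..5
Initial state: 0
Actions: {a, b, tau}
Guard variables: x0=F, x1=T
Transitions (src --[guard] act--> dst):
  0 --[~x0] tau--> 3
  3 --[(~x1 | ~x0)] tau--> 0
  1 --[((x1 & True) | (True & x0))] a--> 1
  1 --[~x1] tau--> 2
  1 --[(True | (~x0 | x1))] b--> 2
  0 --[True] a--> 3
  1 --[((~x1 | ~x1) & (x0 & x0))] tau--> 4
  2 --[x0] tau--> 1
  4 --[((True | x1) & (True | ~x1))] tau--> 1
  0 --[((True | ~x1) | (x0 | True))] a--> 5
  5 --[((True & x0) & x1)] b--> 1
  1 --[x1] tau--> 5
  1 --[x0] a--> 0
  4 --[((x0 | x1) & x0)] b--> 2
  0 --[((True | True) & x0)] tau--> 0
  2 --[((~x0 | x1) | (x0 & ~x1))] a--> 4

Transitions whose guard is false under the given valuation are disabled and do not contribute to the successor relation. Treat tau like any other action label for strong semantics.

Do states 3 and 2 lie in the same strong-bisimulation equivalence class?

Bisimulation quotient by refinement:
  round 0: {{0,1,2,3,4,5}}
  round 1: {{0},{1},{2},{3,4},{5}}
  round 2: {{0},{1},{2},{3},{4},{5}}
Fixed point at round 3; 6 class(es).
class of 3: {3}; class of 2: {2}

Answer: NOT BISIMILAR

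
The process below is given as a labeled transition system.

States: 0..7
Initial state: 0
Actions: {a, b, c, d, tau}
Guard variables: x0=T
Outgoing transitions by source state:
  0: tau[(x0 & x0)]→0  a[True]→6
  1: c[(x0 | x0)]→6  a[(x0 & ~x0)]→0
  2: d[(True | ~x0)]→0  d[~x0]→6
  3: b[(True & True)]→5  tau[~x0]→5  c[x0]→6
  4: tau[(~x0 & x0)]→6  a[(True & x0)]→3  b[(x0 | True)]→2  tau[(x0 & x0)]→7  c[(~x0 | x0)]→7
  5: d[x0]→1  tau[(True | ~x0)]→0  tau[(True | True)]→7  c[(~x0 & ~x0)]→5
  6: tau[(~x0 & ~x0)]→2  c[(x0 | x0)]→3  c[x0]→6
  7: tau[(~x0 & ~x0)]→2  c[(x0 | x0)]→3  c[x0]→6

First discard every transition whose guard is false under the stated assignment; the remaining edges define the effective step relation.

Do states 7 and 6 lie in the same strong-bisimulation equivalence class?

Answer: BISIMILAR

Working:
Compute ~ classes (split until stable):
  round 0: {{0,1,2,3,4,5,6,7}}
  round 1: {{0},{1,6,7},{2},{3},{4},{5}}
  round 2: {{0},{1},{2},{3},{4},{5},{6,7}}
Fixed point at round 3; 7 class(es).
class of 7: {6,7}; class of 6: {6,7}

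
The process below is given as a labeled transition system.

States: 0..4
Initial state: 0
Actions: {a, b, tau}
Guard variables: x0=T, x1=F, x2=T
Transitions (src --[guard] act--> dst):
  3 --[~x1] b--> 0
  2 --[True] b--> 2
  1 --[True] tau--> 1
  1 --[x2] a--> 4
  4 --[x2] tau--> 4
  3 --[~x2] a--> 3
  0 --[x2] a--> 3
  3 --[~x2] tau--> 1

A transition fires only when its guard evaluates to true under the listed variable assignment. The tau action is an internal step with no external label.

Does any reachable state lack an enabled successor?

Answer: DEADLOCK-FREE

Analysis:
R = {0,3}
  0: a→3  [deg 1]
  3: b→0  [deg 1]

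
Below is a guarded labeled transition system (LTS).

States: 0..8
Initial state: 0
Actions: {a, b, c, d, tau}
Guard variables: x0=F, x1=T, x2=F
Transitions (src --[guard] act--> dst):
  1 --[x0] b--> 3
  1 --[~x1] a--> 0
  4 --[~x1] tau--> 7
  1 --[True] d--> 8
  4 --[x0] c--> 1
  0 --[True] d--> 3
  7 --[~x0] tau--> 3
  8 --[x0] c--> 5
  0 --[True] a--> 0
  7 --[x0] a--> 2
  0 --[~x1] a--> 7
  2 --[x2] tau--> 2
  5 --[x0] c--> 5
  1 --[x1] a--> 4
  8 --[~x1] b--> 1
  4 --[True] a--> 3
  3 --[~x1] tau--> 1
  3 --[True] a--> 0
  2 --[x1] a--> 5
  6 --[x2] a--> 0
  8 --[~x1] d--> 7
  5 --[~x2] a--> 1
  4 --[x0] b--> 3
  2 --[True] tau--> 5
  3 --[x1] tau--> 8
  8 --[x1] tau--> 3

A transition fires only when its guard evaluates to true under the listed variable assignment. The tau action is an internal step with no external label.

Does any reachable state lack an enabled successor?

Reach set: {0,3,8}
  0: a→0  d→3  [2 exit(s)]
  3: a→0  tau→8  [2 exit(s)]
  8: tau→3  [1 exit(s)]

Answer: DEADLOCK-FREE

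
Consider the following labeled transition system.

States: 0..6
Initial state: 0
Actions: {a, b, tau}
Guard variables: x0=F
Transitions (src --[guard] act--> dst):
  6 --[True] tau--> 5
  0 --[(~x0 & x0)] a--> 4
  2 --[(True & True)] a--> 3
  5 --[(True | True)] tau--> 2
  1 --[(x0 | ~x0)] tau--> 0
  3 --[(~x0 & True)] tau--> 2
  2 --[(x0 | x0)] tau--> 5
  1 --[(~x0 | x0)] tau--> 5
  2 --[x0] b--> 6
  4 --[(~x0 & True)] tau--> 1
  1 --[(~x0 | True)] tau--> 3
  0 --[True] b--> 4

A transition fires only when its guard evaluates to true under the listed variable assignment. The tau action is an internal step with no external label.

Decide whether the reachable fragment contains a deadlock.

Answer: DEADLOCK-FREE

Analysis:
R = {0,1,2,3,4,5}
  0: b→4  [1 out]
  1: tau→0  tau→3  tau→5  [3 out]
  2: a→3  [1 out]
  3: tau→2  [1 out]
  4: tau→1  [1 out]
  5: tau→2  [1 out]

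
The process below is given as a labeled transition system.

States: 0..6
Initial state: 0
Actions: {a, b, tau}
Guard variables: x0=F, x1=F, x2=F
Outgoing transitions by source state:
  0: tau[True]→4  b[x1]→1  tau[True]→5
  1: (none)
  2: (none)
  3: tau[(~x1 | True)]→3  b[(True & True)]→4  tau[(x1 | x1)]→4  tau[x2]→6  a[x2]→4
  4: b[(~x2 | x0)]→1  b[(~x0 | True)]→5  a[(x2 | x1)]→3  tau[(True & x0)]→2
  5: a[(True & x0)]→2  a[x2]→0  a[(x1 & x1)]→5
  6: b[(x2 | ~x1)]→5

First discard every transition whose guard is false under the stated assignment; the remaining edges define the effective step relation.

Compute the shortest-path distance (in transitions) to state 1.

BFS to 1:
  Layer 0: {0}
  Layer 1: {4,5}
  Layer 2: {1}
1 enters at depth 2; path tau·b

Answer: 2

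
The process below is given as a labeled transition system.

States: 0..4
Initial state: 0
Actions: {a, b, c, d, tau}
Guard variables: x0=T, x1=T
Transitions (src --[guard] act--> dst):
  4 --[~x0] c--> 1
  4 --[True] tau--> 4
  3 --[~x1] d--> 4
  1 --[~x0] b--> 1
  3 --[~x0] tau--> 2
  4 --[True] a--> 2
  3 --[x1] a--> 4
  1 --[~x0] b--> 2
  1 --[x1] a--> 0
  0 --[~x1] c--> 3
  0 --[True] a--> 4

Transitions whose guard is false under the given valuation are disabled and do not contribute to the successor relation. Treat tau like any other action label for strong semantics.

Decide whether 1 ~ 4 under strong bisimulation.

Refine partition for ~:
  P[0] = {{0,1,2,3,4}}
  P[1] = {{0,1,3},{2},{4}}
  P[2] = {{0,3},{1},{2},{4}}
4 equivalence class(es) (converged in 3)
1∈{1}, 4∈{4}

Answer: NOT BISIMILAR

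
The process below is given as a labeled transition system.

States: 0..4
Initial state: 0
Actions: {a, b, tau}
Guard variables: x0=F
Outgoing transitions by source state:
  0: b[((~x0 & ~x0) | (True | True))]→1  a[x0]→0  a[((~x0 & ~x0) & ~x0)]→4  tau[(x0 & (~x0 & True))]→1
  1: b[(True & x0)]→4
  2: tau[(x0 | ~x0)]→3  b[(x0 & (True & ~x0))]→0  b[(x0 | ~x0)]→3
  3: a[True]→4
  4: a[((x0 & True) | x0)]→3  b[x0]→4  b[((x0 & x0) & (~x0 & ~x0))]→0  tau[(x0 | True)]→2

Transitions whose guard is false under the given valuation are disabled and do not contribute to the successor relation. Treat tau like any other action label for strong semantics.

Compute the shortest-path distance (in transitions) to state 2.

BFS to 2:
  L0 = {0}
  L1 = {1,4}
  L2 = {2}
2 enters at depth 2; path a·tau

Answer: 2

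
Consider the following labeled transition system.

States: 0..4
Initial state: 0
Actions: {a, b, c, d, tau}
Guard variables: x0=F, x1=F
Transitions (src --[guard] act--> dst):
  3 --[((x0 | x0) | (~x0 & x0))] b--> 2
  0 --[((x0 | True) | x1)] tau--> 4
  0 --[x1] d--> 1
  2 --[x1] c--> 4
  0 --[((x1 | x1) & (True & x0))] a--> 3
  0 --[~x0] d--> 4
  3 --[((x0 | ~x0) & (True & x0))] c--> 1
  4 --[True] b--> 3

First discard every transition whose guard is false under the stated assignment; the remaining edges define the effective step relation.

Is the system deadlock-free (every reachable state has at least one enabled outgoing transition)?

Answer: DEADLOCK at state 3

Trace:
Reach set: {0,3,4}
  0: d→4  tau→4  [2 exit(s)]
  3: ∅  [deadlock]
  4: b→3  [1 exit(s)]
witness 3: tau·b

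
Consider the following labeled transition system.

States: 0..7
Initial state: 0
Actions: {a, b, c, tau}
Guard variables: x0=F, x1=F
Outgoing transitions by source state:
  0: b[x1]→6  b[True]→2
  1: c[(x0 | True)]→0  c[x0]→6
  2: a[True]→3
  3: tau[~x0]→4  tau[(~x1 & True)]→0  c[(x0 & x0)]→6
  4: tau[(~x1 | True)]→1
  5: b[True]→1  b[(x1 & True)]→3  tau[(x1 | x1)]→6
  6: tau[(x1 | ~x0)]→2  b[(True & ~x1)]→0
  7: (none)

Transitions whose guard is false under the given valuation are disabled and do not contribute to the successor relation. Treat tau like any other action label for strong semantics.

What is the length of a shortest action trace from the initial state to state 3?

Answer: 2

Working:
Breadth-first toward 3:
  depth 0: {0}
  depth 1: {2}
  depth 2: {3}
first hit 3 at d=2 via b·a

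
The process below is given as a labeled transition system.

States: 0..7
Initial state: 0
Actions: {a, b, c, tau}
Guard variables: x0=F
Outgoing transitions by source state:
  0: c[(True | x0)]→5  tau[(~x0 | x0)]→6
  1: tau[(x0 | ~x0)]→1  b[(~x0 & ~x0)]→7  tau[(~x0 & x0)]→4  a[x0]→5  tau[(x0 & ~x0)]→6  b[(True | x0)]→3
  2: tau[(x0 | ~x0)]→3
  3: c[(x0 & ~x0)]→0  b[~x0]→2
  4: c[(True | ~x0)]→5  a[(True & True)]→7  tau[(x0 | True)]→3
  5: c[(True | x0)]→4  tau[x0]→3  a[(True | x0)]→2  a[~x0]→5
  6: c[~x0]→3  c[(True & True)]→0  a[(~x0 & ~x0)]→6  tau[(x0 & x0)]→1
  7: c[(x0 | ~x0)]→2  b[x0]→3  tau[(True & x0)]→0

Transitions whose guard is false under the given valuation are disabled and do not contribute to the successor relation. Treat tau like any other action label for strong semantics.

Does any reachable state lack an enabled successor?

Answer: DEADLOCK-FREE

Working:
Reachable = {0,2,3,4,5,6,7}
  0: c→5  tau→6  [2 out]
  2: tau→3  [1 out]
  3: b→2  [1 out]
  4: a→7  c→5  tau→3  [3 out]
  5: a→2  a→5  c→4  [3 out]
  6: a→6  c→0  c→3  [3 out]
  7: c→2  [1 out]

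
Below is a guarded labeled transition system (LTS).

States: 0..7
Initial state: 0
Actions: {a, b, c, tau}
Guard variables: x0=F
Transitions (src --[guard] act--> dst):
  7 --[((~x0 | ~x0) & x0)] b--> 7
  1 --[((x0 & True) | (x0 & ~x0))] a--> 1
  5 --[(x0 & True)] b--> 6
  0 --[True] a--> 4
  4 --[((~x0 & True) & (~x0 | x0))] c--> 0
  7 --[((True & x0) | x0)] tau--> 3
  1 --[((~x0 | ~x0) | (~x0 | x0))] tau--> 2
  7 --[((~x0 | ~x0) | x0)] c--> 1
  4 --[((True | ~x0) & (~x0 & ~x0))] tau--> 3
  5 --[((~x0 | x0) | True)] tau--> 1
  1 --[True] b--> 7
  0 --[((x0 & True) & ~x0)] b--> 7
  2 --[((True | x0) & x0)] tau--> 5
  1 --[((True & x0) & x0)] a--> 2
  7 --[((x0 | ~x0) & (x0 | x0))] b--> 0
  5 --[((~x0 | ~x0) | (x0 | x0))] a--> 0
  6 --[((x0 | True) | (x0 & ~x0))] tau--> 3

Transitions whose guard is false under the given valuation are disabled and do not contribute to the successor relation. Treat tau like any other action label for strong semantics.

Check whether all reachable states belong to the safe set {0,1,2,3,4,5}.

Answer: INVARIANT HOLDS

Trace:
Allowed set {0,1,2,3,4,5}
R = {0,3,4}
  0: ✓
  3: ✓
  4: ✓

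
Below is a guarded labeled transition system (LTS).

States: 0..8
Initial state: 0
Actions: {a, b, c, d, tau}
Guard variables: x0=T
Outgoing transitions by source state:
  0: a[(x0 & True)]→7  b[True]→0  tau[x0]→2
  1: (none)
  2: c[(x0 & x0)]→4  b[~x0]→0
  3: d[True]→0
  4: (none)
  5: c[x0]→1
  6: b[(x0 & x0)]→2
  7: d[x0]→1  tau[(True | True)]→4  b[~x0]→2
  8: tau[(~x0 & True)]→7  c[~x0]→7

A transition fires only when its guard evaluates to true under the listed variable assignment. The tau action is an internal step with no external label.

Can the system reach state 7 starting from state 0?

Answer: REACHABLE

Working:
After dropping false guards: 9 live edges.
L0 = {0}
L1 = {2,7}  total {0,2,7}
L2 = {1,4}  total {0,1,2,4,7}
Reachable = {0,1,2,4,7}
trace reaching 7: a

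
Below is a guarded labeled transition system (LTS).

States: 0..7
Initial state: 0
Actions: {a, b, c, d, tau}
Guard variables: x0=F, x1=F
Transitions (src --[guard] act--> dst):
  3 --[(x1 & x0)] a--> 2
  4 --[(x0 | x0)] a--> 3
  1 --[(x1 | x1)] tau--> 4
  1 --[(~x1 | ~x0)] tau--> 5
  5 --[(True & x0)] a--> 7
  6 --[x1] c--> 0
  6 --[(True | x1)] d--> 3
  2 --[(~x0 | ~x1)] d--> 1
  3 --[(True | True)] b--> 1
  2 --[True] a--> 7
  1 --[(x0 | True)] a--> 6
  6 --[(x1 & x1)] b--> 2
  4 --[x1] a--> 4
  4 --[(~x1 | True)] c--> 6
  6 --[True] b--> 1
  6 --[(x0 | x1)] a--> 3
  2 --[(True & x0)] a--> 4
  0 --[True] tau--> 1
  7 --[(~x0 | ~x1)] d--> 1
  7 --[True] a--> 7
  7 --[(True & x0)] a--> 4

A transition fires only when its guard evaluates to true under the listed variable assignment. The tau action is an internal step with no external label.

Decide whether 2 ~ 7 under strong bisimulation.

Bisimulation quotient by refinement:
  P[0] = {{0,1,2,3,4,5,6,7}}
  P[1] = {{0},{1},{2,7},{3},{4},{5},{6}}
Fixed point at round 2; 7 class(es).
[2]={2,7}  [7]={2,7}

Answer: BISIMILAR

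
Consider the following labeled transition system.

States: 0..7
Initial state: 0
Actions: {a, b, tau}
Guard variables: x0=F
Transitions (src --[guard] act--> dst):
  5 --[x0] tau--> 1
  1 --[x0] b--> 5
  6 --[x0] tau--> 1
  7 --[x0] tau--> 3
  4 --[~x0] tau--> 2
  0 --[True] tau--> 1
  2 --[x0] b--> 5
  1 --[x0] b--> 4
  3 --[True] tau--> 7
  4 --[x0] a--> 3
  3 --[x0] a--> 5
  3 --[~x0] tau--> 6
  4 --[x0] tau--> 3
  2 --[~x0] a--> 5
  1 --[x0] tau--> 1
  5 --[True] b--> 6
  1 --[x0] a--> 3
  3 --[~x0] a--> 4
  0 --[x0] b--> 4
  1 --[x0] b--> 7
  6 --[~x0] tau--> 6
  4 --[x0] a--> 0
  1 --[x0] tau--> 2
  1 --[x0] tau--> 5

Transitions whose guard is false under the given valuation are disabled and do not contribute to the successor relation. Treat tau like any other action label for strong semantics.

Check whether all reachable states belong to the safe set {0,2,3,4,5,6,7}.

Inv-set: {0,2,3,4,5,6,7}
Reach set: {0,1}
  0: ok
  1: VIOLATES
counterexample path to 1: tau

Answer: INVARIANT VIOLATED at state 1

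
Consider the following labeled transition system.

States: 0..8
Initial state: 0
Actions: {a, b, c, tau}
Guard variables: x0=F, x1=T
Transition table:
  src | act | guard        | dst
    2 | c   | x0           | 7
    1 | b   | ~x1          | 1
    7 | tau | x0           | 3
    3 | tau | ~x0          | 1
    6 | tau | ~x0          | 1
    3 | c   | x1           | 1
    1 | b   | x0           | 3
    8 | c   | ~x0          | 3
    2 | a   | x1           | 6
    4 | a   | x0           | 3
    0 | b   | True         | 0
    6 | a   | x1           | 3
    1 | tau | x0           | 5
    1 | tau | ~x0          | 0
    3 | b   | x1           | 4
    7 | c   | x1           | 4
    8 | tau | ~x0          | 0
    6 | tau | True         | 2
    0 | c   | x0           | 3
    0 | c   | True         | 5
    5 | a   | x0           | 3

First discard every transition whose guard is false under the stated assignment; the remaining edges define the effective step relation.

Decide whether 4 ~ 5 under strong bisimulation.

Answer: BISIMILAR

Analysis:
Compute ~ classes (split until stable):
  π0 = {{0,1,2,3,4,5,6,7,8}}
  π1 = {{0},{1},{2},{3},{4,5},{6},{7},{8}}
Fixed point at round 2; 8 class(es).
class of 4: {4,5}; class of 5: {4,5}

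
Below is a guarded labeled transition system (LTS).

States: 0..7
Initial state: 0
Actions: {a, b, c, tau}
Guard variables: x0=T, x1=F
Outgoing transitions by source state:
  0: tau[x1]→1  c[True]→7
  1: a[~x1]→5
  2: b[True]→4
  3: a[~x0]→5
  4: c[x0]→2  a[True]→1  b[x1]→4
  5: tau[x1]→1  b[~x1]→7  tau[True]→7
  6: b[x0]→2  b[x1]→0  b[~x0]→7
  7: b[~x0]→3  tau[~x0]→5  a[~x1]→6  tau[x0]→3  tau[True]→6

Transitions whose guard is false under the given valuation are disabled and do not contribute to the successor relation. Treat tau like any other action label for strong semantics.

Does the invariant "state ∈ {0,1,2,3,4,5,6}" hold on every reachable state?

Answer: INVARIANT VIOLATED at state 7

Trace:
Safe = {0,1,2,3,4,5,6}
Reach set: {0,1,2,3,4,5,6,7}
  0: ok
  1: ok
  2: ok
  3: ok
  4: ok
  5: ok
  6: ok
  7: VIOLATES
counterexample path to 7: c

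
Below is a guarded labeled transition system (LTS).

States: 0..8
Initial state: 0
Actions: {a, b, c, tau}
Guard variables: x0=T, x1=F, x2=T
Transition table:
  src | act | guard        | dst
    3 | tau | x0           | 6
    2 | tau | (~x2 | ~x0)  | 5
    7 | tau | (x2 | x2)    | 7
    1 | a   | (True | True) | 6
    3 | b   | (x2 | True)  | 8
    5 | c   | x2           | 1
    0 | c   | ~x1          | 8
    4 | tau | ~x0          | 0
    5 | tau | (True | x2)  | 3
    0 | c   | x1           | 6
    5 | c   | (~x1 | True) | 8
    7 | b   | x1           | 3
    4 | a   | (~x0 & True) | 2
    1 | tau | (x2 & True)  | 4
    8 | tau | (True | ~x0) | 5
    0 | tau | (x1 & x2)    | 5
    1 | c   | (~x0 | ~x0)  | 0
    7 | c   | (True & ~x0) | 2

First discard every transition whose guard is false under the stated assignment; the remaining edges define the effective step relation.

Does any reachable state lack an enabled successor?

Answer: DEADLOCK at state 4

Trace:
Reachable = {0,1,3,4,5,6,8}
  0: c→8  [deg 1]
  1: a→6  tau→4  [deg 2]
  3: b→8  tau→6  [deg 2]
  4: ∅  [STUCK]
  5: c→1  c→8  tau→3  [deg 3]
  6: ∅  [STUCK]
  8: tau→5  [deg 1]
Path to 4: c·tau·c·tau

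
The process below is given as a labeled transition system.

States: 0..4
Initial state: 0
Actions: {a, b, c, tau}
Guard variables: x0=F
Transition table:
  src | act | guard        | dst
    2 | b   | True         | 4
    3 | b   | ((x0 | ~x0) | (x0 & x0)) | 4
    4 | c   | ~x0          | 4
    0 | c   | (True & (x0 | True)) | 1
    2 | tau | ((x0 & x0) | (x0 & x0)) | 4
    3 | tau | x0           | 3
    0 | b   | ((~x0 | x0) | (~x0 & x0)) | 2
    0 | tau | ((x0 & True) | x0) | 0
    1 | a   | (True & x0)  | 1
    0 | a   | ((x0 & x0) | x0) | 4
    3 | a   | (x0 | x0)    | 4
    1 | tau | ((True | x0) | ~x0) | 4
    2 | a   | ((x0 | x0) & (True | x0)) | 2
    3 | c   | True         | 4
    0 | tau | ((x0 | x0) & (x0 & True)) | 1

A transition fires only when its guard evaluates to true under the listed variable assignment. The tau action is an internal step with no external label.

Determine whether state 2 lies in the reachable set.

Answer: REACHABLE

Analysis:
After dropping false guards: 7 live edges.
Layer 0: {0}
Layer 1: {1,2}  total {0,1,2}
Layer 2: {4}  total {0,1,2,4}
Reachable = {0,1,2,4}
Path to 2: b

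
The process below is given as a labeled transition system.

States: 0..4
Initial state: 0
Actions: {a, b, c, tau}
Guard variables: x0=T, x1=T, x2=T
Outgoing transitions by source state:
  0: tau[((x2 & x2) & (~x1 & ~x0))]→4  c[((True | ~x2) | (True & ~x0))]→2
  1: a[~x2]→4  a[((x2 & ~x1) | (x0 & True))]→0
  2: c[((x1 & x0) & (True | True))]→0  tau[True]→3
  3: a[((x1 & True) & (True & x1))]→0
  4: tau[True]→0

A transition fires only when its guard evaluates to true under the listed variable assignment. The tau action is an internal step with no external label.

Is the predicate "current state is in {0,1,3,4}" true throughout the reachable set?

Safe = {0,1,3,4}
Reach set: {0,2,3}
  0: ok
  2: ✗ unsafe
  3: ok
counterexample path to 2: c

Answer: INVARIANT VIOLATED at state 2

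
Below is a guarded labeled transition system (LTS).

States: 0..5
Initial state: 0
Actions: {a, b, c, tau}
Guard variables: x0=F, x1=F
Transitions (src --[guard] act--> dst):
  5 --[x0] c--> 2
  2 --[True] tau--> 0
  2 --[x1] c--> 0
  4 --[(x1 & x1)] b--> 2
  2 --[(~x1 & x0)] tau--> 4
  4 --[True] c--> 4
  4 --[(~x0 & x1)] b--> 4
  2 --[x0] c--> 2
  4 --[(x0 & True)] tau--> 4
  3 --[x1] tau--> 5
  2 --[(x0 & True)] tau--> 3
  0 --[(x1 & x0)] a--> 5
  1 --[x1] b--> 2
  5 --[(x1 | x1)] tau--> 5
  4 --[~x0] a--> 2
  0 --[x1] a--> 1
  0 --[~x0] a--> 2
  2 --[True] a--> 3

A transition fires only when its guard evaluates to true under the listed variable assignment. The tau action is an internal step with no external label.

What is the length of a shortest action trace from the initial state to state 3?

Breadth-first toward 3:
  L0 = {0}
  L1 = {2}
  L2 = {3}
depth(3)=2, e.g. a·a

Answer: 2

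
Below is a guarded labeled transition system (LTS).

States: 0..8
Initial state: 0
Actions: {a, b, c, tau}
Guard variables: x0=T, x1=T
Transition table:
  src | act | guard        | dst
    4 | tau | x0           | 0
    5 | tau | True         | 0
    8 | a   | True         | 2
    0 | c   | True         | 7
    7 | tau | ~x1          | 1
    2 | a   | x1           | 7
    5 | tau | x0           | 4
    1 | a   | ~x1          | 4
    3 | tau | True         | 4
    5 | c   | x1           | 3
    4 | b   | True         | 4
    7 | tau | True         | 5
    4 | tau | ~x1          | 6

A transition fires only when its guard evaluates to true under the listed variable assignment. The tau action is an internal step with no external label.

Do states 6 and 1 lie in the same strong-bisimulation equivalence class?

Answer: BISIMILAR

Working:
Refine partition for ~:
  round 0: {{0,1,2,3,4,5,6,7,8}}
  round 1: {{0},{1,6},{2,8},{3,7},{4},{5}}
  round 2: {{0},{1,6},{2},{3},{4},{5},{7},{8}}
Fixed point at round 3; 8 class(es).
class of 6: {1,6}; class of 1: {1,6}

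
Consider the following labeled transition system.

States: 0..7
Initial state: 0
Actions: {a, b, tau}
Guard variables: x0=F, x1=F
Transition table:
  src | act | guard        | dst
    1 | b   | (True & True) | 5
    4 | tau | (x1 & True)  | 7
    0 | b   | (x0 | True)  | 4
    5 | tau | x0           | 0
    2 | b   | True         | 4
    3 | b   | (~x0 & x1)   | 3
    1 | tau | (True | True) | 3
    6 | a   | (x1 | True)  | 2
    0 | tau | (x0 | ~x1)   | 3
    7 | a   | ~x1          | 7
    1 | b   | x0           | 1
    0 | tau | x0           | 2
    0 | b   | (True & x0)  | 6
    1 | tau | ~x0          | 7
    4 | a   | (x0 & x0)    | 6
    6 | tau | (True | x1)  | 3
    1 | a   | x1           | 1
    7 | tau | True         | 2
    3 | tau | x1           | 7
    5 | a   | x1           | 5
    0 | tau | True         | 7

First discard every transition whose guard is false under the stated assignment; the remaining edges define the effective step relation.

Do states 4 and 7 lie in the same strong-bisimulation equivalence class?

Answer: NOT BISIMILAR

Trace:
Bisimulation quotient by refinement:
  π0 = {{0,1,2,3,4,5,6,7}}
  π1 = {{0,1},{2},{3,4,5},{6,7}}
  π2 = {{0,1},{2},{3,4,5},{6},{7}}
stable after 3 split(s): 5 block(s)
[4]={3,4,5}  [7]={7}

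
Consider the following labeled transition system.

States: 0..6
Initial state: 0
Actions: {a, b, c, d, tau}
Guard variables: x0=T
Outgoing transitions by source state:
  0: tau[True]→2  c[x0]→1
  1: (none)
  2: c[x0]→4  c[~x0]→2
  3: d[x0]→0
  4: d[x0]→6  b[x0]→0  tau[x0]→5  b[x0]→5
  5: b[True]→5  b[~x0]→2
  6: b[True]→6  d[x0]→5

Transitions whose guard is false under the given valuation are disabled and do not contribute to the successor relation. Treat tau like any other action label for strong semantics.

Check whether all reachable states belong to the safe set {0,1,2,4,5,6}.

Answer: INVARIANT HOLDS

Analysis:
Allowed set {0,1,2,4,5,6}
Reach set: {0,1,2,4,5,6}
  0: safe
  1: safe
  2: safe
  4: safe
  5: safe
  6: safe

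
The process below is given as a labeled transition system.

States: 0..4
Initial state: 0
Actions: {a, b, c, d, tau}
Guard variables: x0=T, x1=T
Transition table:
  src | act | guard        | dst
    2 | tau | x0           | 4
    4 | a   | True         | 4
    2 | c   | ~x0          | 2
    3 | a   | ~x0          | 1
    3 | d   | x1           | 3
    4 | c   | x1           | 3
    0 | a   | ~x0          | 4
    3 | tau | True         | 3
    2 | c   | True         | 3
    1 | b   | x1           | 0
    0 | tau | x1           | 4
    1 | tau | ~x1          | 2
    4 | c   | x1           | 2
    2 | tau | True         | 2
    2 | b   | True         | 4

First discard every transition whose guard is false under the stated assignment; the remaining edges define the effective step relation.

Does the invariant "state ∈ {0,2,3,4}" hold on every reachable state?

Safe = {0,2,3,4}
R = {0,2,3,4}
  0: ✓
  2: ✓
  3: ✓
  4: ✓

Answer: INVARIANT HOLDS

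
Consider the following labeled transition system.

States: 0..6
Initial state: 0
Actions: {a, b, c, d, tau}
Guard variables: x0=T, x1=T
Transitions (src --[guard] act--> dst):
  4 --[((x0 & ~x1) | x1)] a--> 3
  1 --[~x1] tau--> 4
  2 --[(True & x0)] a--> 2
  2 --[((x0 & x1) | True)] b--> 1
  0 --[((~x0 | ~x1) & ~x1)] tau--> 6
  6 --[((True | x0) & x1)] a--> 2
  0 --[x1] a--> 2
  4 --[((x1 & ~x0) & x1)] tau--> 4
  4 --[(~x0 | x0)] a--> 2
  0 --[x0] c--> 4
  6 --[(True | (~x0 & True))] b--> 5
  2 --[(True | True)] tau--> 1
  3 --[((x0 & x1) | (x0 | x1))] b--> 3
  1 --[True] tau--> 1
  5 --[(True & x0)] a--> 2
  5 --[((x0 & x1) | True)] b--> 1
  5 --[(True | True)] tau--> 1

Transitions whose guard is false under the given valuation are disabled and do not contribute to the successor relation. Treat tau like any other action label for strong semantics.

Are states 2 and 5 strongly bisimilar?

Answer: BISIMILAR

Analysis:
Bisimulation quotient by refinement:
  π0 = {{0,1,2,3,4,5,6}}
  π1 = {{0},{1},{2,5},{3},{4},{6}}
stable after 2 split(s): 6 block(s)
2∈{2,5}, 5∈{2,5}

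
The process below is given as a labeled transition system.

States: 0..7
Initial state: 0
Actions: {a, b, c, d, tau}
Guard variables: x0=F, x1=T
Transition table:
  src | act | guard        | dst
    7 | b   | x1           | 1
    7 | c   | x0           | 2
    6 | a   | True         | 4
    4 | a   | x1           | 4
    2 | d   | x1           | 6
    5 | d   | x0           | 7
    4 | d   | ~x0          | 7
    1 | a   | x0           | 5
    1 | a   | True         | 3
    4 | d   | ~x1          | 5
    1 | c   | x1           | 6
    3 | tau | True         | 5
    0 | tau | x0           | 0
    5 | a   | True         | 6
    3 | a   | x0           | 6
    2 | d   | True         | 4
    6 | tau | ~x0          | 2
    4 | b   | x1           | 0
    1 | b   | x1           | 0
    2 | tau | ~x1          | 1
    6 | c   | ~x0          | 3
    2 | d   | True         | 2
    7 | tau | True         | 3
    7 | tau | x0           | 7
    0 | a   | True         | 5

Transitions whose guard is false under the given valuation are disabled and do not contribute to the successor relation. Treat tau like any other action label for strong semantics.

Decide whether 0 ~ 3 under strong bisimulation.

Answer: NOT BISIMILAR

Working:
Refine partition for ~:
  P[0] = {{0,1,2,3,4,5,6,7}}
  P[1] = {{0,5},{1},{2},{3},{4},{6},{7}}
  P[2] = {{0},{1},{2},{3},{4},{5},{6},{7}}
Fixed point at round 3; 8 class(es).
[0]={0}  [3]={3}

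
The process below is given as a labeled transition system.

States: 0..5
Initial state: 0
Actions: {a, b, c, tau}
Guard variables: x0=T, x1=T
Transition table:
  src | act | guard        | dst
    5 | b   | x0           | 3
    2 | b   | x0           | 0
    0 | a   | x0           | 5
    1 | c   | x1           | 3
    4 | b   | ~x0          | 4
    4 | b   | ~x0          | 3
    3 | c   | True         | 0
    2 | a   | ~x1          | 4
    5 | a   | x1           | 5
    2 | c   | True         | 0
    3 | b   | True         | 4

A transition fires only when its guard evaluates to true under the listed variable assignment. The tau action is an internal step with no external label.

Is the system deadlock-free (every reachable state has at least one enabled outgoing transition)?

Answer: DEADLOCK at state 4

Analysis:
R = {0,3,4,5}
  0: a→5  [deg 1]
  3: b→4  c→0  [deg 2]
  4: ∅  [deadlock]
  5: a→5  b→3  [deg 2]
witness 4: a·b·b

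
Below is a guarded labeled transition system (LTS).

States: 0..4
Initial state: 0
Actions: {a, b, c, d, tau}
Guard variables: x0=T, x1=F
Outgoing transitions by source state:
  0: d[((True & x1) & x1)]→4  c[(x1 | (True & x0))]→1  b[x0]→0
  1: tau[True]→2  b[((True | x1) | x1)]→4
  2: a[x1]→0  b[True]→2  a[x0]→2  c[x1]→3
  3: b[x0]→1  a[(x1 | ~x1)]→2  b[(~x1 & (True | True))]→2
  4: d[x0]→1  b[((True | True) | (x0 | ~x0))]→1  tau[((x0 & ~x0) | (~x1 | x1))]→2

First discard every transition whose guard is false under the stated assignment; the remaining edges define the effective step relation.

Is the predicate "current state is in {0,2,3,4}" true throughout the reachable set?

Allowed set {0,2,3,4}
R = {0,1,2,4}
  0: safe
  1: outside
  2: safe
  4: safe
witness against invariant: c → 1

Answer: INVARIANT VIOLATED at state 1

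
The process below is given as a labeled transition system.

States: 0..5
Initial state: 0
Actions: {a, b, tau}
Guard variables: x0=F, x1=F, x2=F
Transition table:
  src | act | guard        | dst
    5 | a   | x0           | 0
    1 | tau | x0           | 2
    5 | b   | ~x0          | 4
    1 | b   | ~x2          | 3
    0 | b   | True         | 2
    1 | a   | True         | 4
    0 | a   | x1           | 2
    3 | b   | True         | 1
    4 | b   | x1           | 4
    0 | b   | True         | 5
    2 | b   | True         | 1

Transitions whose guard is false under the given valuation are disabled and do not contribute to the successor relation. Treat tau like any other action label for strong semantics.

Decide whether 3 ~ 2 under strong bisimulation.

Compute ~ classes (split until stable):
  π0 = {{0,1,2,3,4,5}}
  π1 = {{0,2,3,5},{1},{4}}
  π2 = {{0},{1},{2,3},{4},{5}}
stable after 3 split(s): 5 block(s)
class of 3: {2,3}; class of 2: {2,3}

Answer: BISIMILAR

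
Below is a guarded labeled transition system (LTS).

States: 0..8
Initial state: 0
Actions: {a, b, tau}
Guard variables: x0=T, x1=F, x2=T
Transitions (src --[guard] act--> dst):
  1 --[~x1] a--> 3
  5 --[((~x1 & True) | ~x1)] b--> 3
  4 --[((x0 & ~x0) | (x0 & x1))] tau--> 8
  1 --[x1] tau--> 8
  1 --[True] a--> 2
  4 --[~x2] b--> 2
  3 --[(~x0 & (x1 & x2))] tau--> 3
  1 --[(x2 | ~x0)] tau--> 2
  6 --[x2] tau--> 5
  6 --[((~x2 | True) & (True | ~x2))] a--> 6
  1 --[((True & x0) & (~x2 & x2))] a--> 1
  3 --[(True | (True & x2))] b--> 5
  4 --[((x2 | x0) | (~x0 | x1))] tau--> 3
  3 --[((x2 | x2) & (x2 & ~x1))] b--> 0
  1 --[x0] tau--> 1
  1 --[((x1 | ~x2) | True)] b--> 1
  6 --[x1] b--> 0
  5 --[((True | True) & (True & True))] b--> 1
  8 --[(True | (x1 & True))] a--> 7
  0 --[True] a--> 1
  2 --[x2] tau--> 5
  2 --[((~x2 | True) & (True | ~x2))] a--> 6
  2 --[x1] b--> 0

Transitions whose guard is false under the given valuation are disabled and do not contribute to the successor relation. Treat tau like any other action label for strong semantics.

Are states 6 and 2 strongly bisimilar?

Compute ~ classes (split until stable):
  round 0: {{0,1,2,3,4,5,6,7,8}}
  round 1: {{0,8},{1},{2,6},{3,5},{4},{7}}
  round 2: {{0},{1},{2,6},{3},{4},{5},{7},{8}}
stable after 3 split(s): 8 block(s)
class of 6: {2,6}; class of 2: {2,6}

Answer: BISIMILAR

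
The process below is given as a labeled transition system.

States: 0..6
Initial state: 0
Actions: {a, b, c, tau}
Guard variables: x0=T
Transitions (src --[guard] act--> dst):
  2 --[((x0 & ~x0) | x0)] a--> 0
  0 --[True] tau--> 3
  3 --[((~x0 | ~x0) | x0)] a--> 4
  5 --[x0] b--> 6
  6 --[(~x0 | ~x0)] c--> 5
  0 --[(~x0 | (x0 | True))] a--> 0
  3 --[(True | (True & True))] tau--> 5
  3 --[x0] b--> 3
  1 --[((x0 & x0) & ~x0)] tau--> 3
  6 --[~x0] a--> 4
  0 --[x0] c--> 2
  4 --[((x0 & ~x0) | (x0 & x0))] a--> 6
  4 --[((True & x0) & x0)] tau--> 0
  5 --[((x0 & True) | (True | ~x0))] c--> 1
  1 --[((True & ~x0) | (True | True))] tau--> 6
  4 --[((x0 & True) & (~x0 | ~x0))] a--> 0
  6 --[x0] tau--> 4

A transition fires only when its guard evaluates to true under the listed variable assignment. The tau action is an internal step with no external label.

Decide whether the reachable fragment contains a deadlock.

Reach set: {0,1,2,3,4,5,6}
  0: a→0  c→2  tau→3  [3 exit(s)]
  1: tau→6  [1 exit(s)]
  2: a→0  [1 exit(s)]
  3: a→4  b→3  tau→5  [3 exit(s)]
  4: a→6  tau→0  [2 exit(s)]
  5: b→6  c→1  [2 exit(s)]
  6: tau→4  [1 exit(s)]

Answer: DEADLOCK-FREE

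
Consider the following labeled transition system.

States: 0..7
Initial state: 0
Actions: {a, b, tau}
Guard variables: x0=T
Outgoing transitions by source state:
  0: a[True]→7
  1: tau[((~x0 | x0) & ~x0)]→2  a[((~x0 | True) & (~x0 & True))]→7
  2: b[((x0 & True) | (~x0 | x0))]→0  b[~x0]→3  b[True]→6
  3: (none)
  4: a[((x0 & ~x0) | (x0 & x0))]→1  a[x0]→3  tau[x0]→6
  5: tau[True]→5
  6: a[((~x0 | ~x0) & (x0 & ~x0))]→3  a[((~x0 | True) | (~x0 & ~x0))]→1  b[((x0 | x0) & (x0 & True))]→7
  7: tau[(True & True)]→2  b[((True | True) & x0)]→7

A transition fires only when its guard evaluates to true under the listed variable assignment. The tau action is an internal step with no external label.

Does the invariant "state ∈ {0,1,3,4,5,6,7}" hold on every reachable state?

Answer: INVARIANT VIOLATED at state 2

Trace:
Safe = {0,1,3,4,5,6,7}
Reachable = {0,1,2,6,7}
  0: ✓
  1: ✓
  2: outside
  6: ✓
  7: ✓
witness against invariant: a·tau → 2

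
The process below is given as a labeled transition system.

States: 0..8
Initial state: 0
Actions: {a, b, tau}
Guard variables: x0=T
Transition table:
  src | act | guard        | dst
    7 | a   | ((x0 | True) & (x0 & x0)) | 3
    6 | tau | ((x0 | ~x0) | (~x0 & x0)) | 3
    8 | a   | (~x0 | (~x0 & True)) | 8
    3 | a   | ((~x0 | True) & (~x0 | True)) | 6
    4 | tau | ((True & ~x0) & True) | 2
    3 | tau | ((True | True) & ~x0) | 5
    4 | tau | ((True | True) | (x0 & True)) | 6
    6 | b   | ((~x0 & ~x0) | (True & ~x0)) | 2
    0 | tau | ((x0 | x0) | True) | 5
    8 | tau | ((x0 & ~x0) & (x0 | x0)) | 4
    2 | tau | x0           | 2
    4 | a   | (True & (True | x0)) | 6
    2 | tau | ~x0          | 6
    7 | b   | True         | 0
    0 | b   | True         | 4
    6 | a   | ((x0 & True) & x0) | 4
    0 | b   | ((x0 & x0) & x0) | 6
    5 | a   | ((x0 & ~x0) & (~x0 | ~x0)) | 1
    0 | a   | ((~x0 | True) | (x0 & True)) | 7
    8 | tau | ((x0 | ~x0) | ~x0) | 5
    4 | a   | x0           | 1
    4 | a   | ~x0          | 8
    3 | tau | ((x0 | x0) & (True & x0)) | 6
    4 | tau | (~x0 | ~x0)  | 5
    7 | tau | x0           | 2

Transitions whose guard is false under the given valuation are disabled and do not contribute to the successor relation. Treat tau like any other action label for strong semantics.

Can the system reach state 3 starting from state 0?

Answer: REACHABLE

Working:
After dropping false guards: 16 live edges.
depth 0: {0}
depth 1: {4,5,6,7}  cumulative {0,4,5,6,7}
depth 2: {1,2,3}  cumulative {0,1,2,3,4,5,6,7}
Reach set: {0,1,2,3,4,5,6,7}
Path to 3: b·tau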